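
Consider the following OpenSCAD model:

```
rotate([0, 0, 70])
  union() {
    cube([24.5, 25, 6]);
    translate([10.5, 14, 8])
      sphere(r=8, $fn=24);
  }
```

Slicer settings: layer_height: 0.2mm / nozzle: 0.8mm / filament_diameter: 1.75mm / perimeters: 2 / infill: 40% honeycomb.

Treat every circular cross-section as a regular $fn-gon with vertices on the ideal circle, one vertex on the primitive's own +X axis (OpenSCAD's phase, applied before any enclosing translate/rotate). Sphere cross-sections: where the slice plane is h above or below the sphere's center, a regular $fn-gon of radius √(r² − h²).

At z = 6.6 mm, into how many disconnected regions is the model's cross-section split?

1

At z = 6.6 mm: the cube is absent (z outside [0, 6]); the r=8 sphere at (10.5, 14) slices to a regular 24-gon of circumradius 7.877 (√(r²−h²) with h=1.4 from center); Merging all regions: only the r=8 sphere at (10.5, 14) is present, so the union is just that shape — 1 connected region; (whole slice rotated 70° about Z — lengths, areas and connectivity unchanged). The result has 1 disconnected region.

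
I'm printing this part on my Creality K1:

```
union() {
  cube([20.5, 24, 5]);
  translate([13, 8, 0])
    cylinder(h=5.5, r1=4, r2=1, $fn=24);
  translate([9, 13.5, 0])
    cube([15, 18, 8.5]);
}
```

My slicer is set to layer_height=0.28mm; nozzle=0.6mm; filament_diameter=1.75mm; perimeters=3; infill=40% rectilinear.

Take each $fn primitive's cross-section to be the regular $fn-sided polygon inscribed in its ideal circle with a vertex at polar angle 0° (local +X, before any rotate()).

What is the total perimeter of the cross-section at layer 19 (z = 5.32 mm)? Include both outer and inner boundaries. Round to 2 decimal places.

72.88 mm

At z = 5.32 mm: the cube does not reach this height (z outside [0, 5]); the cone at (13, 8) contributes a regular 24-gon of circumradius 1.098 (interpolated between r1=4 and r2=1 at t=0.967) (perimeter = 2·24·1.098·sin(180°/24) = 6.88 mm); the cube at (9, 13.5) is present — its section is the full 15×18 rectangle (perimeter 66.00 mm); Combining (union): the 2 present regions are separate (no shared area or edge), so areas and boundary lengths simply add and each stays a separate island — boundary = 72.88 mm. Overall, the cross-section has 2 separate islands. Total boundary length (outer) = 72.88 mm.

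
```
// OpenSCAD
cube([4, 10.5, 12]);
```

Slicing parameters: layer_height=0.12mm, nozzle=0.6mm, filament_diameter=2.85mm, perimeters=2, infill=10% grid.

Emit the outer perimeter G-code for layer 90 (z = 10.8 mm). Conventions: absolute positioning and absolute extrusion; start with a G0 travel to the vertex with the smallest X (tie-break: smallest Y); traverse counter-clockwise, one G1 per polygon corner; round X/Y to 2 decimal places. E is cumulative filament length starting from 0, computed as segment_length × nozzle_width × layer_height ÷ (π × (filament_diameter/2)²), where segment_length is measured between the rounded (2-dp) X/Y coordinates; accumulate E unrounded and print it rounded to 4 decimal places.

G0 X0.00 Y0.00 Z10.80
G1 X4.00 Y0.00 E0.0451
G1 X4.00 Y10.50 E0.1637
G1 X0.00 Y10.50 E0.2088
G1 X0.00 Y0.00 E0.3273

At z = 10.8 mm: the cube (footprint 4×10.5) is included at this height. The outline is a single polygon with 4 vertices. Extrusion per mm of travel: 0.6 × 0.12 / (π × 1.425²) = 0.011286. Accumulating E over each segment gives final E = 0.3273.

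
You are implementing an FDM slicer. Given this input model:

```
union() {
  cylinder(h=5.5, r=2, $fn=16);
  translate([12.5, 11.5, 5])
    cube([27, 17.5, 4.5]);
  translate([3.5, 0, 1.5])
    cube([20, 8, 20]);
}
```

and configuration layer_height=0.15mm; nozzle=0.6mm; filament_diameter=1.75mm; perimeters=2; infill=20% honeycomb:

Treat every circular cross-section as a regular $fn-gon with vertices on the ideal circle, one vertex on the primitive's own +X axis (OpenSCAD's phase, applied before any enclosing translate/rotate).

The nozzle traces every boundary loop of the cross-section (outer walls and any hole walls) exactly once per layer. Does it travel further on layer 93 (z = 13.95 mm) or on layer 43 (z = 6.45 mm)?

Layer 93 (z = 13.95): the cylinder is not intersected at this z (z outside [0, 5.5]); the cube at (12.5, 11.5) does not reach this height (z outside [5, 9.5]); the cube at (3.5, 0) (footprint 20×8) is included at this height (perimeter 56.00 mm); Combining (union): only the 20×8 cube at (3.5, 0) is present, so the union is just that shape — boundary = 56.00 mm. So its perimeter = 56.00 mm. Layer 43 (z = 6.45): the cylinder does not reach this height (z outside [0, 5.5]); the 27×17.5 cube at (12.5, 11.5) contributes its full rectangle (perimeter 89.00 mm); the cube at (3.5, 0) (footprint 20×8) is included at this height (perimeter 56.00 mm); Combining (union): the 2 present regions are separate (no shared area or edge), so areas and boundary lengths simply add and each stays a separate island — boundary = 145.00 mm. So its perimeter = 145.00 mm. Layer 43 is larger (145.00 vs 56.00 mm).

layer 43 (z = 6.45 mm)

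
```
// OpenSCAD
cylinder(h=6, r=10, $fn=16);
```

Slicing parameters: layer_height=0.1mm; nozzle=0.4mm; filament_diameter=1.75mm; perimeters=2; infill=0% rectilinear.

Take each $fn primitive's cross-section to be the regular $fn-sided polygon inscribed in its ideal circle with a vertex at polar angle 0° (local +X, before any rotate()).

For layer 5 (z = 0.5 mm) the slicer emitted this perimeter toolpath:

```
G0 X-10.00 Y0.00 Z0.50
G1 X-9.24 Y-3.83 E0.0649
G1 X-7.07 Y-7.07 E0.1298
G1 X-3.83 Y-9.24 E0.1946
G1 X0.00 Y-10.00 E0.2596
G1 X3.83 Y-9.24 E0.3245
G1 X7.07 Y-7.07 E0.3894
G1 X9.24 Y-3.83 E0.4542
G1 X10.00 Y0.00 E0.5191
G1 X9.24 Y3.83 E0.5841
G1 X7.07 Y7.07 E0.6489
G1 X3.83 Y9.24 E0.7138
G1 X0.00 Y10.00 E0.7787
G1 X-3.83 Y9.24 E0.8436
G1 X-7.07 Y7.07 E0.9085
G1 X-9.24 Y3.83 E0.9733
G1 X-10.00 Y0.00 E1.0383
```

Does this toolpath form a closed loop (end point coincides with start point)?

yes

Start point (G0): (-10.00, 0.00). End point (last G1): the path returns to the start — closed.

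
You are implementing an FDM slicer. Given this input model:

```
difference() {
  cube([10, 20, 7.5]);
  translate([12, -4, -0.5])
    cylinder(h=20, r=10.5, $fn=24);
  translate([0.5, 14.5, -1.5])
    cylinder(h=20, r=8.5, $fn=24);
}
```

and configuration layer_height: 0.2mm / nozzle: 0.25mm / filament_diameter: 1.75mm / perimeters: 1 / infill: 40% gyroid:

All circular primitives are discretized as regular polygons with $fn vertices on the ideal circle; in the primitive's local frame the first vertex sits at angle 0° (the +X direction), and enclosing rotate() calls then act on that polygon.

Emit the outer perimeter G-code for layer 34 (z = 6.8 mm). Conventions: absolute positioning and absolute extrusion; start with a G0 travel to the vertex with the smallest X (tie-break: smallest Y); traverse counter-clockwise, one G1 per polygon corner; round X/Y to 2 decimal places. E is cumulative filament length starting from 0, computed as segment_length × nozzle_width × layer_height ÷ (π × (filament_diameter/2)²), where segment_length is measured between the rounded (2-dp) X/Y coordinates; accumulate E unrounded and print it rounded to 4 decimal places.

At z = 6.8 mm: the 10×20 cube contributes its full rectangle; the r=10.5 cylinder at (12, -4) contributes a regular 24-gon of circumradius 10.5; the r=8.5 cylinder at (0.5, 14.5) contributes a regular 24-gon of circumradius 8.5; After the difference (first − rest): starting from the 10×20 cube, the r=10.5 cylinder at (12, -4) partially overlaps it — only the 32.15 mm² overlap (of its 342.42 mm²) is removed, clipping the outline; the r=8.5 cylinder at (0.5, 14.5) partially overlaps it — only the 106.03 mm² overlap (of its 224.40 mm²) is removed, clipping the outline — 1 connected region. The outline is a single polygon with 19 vertices. Extrusion per mm of travel: 0.25 × 0.2 / (π × 0.875²) = 0.020788. Accumulating E over each segment gives final E = 1.1526.

G0 X0.00 Y0.00 Z6.80
G1 X2.39 Y0.00 E0.0497
G1 X2.91 Y1.25 E0.0778
G1 X4.58 Y3.42 E0.1347
G1 X6.75 Y5.09 E0.1917
G1 X9.28 Y6.14 E0.2486
G1 X10.00 Y6.24 E0.2637
G1 X10.00 Y20.00 E0.5498
G1 X6.90 Y20.00 E0.6142
G1 X7.86 Y18.75 E0.6470
G1 X8.71 Y16.70 E0.6931
G1 X9.00 Y14.50 E0.7392
G1 X8.71 Y12.30 E0.7854
G1 X7.86 Y10.25 E0.8315
G1 X6.51 Y8.49 E0.8776
G1 X4.75 Y7.14 E0.9237
G1 X2.70 Y6.29 E0.9698
G1 X0.50 Y6.00 E1.0160
G1 X0.00 Y6.07 E1.0265
G1 X0.00 Y0.00 E1.1526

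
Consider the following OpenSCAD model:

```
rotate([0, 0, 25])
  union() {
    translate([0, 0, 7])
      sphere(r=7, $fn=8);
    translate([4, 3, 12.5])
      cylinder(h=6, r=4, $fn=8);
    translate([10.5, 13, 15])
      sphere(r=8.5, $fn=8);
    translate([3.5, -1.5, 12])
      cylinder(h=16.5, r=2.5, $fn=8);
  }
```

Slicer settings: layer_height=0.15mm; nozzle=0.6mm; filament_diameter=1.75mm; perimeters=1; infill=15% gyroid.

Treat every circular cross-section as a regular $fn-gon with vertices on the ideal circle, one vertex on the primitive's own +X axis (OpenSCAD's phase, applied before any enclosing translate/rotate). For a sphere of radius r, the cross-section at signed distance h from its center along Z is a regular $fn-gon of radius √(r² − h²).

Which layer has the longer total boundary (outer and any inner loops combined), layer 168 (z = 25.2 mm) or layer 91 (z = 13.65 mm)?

Layer 168 (z = 25.2): the sphere is not intersected at this z (|z−center|=18.200 > r=7); the cylinder at (4, 3) is absent (z outside [12.5, 18.5]); the sphere at (10.5, 13) is not intersected at this z (|z−center|=10.200 > r=8.5); the r=2.5 cylinder at (3.5, -1.5) gives a regular 8-gon of circumradius 2.5 (constant along its height) (perimeter = 2·8·2.500·sin(180°/8) = 15.31 mm); Merging all regions: only the r=2.5 cylinder at (3.5, -1.5) is present, so the union is just that shape — boundary = 15.31 mm; (rotated 25° about Z; rotation is an isometry so areas/perimeters/island counts are preserved). So its perimeter = 15.31 mm. Layer 91 (z = 13.65): the r=7 sphere contributes a regular 8-gon of circumradius √(7²−6.65²) = 2.186 (perimeter = 2·8·2.186·sin(180°/8) = 13.38 mm); the r=4 cylinder at (4, 3) gives a regular 8-gon of circumradius 4 (constant along its height) (perimeter = 2·8·4.000·sin(180°/8) = 24.49 mm); the r=8.5 sphere at (10.5, 13) contributes a regular 8-gon of circumradius √(8.5²−1.35²) = 8.392 (perimeter = 2·8·8.392·sin(180°/8) = 51.38 mm); the r=2.5 cylinder at (3.5, -1.5) contributes a regular 8-gon of circumradius 2.5 (perimeter = 2·8·2.500·sin(180°/8) = 15.31 mm); Combining (union): the regions partially overlap (shared area 7.07 mm²), so the edge portions inside another operand are dropped and the merged outline is re-measured after clipping — boundary = 86.11 mm; (rotated 25° about Z; rotation is an isometry so areas/perimeters/island counts are preserved). So its perimeter = 86.11 mm. Layer 91 is larger (86.11 vs 15.31 mm).

layer 91 (z = 13.65 mm)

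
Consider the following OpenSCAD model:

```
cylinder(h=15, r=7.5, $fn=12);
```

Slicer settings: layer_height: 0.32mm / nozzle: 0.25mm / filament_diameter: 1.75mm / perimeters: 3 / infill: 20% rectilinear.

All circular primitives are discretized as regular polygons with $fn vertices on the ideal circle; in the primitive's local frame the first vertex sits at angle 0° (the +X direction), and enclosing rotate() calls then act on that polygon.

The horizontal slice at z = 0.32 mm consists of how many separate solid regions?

At z = 0.32 mm: the cylinder: section is a regular 12-gon, circumradius r=7.5. The result has 1 disconnected region.

1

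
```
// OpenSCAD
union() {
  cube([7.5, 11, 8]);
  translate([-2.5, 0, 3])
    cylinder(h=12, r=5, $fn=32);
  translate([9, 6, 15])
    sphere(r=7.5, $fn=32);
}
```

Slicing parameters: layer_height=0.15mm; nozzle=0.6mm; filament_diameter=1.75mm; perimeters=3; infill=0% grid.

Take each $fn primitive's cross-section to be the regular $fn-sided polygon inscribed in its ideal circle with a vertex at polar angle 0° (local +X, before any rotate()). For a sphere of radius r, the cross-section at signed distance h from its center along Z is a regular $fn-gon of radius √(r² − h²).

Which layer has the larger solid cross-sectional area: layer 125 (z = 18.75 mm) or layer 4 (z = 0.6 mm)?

layer 125 (z = 18.75 mm)

Layer 125 (z = 18.75): the cube is not intersected at this z (z outside [0, 8]); the cylinder at (-2.5, 0) is not intersected at this z (z outside [3, 15]); the sphere at (9, 6): section is a regular 32-gon, circumradius = √(r²−h²) = √(7.5²−3.75²) = 6.495 (area = (32/2)·6.495²·sin(360°/32) = 131.69 mm²); Combining (union): only the r=7.5 sphere at (9, 6) is present, so the union is just that shape — area = 131.69 mm². So its area = 131.69 mm². Layer 4 (z = 0.6): the 7.5×11 cube contributes its full rectangle (area 82.50 mm²); the cylinder at (-2.5, 0) does not reach this height (z outside [3, 15]); the sphere at (9, 6) does not reach this height (|z−center|=14.400 > r=7.5); Taking the union: only the 7.5×11 cube is present, so the union is just that shape — area = 82.50 mm². So its area = 82.50 mm². Layer 125 is larger (131.69 vs 82.50 mm²).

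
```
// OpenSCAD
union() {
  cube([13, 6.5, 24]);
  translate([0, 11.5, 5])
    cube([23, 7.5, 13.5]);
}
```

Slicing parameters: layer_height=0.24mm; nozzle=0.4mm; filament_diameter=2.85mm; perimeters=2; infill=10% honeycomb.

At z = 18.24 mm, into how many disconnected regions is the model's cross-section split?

2

At z = 18.24 mm: the cube (footprint 13×6.5) is included at this height; the 23×7.5 cube at (0, 11.5) contributes its full rectangle; Merging all regions: the 2 present regions are separate (no shared area or edge), so areas and boundary lengths simply add and each stays a separate island — 2 connected regions. The result has 2 disconnected regions.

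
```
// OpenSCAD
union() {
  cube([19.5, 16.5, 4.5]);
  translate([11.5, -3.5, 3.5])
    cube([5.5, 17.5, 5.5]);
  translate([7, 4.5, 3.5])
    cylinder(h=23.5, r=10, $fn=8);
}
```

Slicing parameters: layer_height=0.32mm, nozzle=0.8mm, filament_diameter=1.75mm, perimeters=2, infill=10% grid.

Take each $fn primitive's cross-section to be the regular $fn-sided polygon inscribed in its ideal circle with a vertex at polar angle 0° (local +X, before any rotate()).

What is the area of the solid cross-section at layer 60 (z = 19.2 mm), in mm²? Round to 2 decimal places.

282.84 mm²

At z = 19.2 mm: the cube is absent (z outside [0, 4.5]); the cube at (11.5, -3.5) is absent (z outside [3.5, 9]); the r=10 cylinder at (7, 4.5) gives a regular 8-gon of circumradius 10 (constant along its height) (area = (8/2)·10.000²·sin(360°/8) = 282.84 mm²); Combining (union): only the r=10 cylinder at (7, 4.5) is present, so the union is just that shape — area = 282.84 mm². Overall, the cross-section is a single solid region. Net area = 282.84 mm².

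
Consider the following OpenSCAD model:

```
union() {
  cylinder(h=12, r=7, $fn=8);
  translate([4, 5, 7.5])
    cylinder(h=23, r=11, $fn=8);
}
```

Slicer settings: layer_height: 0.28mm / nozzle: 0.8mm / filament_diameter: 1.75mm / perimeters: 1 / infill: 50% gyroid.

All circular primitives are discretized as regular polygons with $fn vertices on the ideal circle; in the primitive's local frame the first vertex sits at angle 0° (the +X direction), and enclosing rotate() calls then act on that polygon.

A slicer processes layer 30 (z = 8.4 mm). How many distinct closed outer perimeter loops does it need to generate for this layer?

At z = 8.4 mm: the cylinder: section is a regular 8-gon, circumradius r=7; the r=11 cylinder at (4, 5) gives a regular 8-gon of circumradius 11 (constant along its height); Combining (union): the regions partially overlap (shared area 112.15 mm²), so overlapping operands fuse into one piece — 1 connected region. The result has 1 disconnected region.

1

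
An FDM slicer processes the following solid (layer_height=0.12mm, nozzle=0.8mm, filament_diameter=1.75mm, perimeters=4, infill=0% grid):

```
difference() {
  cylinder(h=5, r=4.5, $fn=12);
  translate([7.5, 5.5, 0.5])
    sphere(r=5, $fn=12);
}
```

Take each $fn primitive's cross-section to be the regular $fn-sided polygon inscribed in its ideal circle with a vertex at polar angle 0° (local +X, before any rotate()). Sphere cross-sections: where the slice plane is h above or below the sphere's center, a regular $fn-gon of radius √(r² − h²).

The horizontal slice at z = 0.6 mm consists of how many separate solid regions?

At z = 0.6 mm: the r=4.5 cylinder contributes a regular 12-gon of circumradius 4.5; the sphere at (7.5, 5.5): section is a regular 12-gon, circumradius = √(r²−h²) = √(5²−0.1²) = 4.999; Taking the first minus the rest: starting from the r=4.5 cylinder, the r=5 sphere at (7.5, 5.5) misses the remaining region (no effect) — 1 connected region. The result has 1 disconnected region.

1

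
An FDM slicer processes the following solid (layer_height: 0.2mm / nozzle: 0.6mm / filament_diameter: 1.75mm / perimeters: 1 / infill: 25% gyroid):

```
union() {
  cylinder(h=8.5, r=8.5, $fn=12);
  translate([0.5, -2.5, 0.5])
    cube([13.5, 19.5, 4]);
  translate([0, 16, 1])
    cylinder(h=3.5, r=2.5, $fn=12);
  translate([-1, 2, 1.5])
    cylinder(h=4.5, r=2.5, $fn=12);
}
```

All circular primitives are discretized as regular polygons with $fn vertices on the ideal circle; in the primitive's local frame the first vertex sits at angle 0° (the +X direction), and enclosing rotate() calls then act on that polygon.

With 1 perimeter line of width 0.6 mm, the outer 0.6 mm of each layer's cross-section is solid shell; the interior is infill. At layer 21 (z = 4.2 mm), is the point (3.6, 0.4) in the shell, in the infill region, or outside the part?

infill

At z = 4.2 mm: the r=8.5 cylinder contributes a regular 12-gon of circumradius 8.5; the cube at (0.5, -2.5) is present — its section is the full 13.5×19.5 rectangle; the r=2.5 cylinder at (0, 16) gives a regular 12-gon of circumradius 2.5 (constant along its height); the r=2.5 cylinder at (-1, 2) gives a regular 12-gon of circumradius 2.5 (constant along its height); Taking the union: the regions partially overlap (shared area 93.22 mm²), so overlapping operands fuse into one piece — 1 connected region. Overall, the cross-section is a single solid region. The nearest boundary edge runs (14.00, -2.50)→(7.83, -2.50); distance from the point to it = 5.13 mm. The point is inside the cross-section and 5.13 mm from the nearest boundary — more than the 0.6 mm shell width (1 × 0.6), so it's in the infill interior.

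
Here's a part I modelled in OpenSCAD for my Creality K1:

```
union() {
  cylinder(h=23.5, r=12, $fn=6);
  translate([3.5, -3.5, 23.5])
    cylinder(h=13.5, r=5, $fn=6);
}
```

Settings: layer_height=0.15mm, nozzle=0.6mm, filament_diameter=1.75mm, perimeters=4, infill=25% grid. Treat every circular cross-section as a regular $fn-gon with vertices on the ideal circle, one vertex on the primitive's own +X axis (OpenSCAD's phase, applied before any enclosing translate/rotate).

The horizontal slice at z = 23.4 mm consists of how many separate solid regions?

At z = 23.4 mm: the cylinder: section is a regular 6-gon, circumradius r=12; the cylinder at (3.5, -3.5) is not intersected at this z (z outside [23.5, 37]); Combining (union): only the r=12 cylinder is present, so the union is just that shape — 1 connected region. The result has 1 disconnected region.

1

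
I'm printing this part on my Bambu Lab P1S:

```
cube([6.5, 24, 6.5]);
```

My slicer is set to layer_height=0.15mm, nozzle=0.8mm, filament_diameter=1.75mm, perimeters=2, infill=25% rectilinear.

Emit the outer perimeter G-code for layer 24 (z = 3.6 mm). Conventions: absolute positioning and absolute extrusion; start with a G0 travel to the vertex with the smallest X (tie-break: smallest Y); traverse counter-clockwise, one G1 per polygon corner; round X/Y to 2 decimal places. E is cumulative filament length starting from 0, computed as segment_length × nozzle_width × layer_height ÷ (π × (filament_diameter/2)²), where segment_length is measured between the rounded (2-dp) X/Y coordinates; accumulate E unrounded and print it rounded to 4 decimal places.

At z = 3.6 mm: the cube (footprint 6.5×24) is included at this height. The outline is a single polygon with 4 vertices. Extrusion per mm of travel: 0.8 × 0.15 / (π × 0.875²) = 0.049890. Accumulating E over each segment gives final E = 3.0433.

G0 X0.00 Y0.00 Z3.60
G1 X6.50 Y0.00 E0.3243
G1 X6.50 Y24.00 E1.5217
G1 X0.00 Y24.00 E1.8459
G1 X0.00 Y0.00 E3.0433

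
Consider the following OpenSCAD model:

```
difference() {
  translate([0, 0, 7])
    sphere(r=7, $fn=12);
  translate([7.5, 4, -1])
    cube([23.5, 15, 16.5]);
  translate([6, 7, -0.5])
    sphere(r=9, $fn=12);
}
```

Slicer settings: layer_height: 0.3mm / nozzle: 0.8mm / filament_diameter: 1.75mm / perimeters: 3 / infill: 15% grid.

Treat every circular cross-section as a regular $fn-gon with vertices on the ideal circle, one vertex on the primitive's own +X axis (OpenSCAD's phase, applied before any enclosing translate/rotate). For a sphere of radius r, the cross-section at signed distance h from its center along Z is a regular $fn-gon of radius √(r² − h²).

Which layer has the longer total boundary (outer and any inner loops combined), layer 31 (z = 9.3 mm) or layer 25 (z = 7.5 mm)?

layer 25 (z = 7.5 mm)

Layer 31 (z = 9.3): the r=7 sphere slices to a regular 12-gon of circumradius 6.611 (√(r²−h²) with h=2.3 from center) (perimeter = 2·12·6.611·sin(180°/12) = 41.07 mm); the cube at (7.5, 4) is present — its section is the full 23.5×15 rectangle (perimeter 77.00 mm); the sphere at (6, 7) does not reach this height (|z−center|=9.800 > r=9); Subtracting the remaining from the first: starting from the r=7 sphere, the 23.5×15 cube at (7.5, 4) misses the remaining region (no effect) — boundary = 41.07 mm. So its perimeter = 41.07 mm. Layer 25 (z = 7.5): the r=7 sphere contributes a regular 12-gon of circumradius √(7²−0.5²) = 6.982 (perimeter = 2·12·6.982·sin(180°/12) = 43.37 mm); the cube at (7.5, 4) is present — its section is the full 23.5×15 rectangle (perimeter 77.00 mm); the sphere at (6, 7): section is a regular 12-gon, circumradius = √(r²−h²) = √(9²−8²) = 4.123 (perimeter = 2·12·4.123·sin(180°/12) = 25.61 mm); Taking the first minus the rest: starting from the r=7 sphere, the 23.5×15 cube at (7.5, 4) misses the remaining region (no effect); the r=9 sphere at (6, 7) partially overlaps it — only the 6.13 mm² overlap (of its 51.00 mm²) is removed, clipping the outline — boundary = 43.69 mm. So its perimeter = 43.69 mm. Layer 25 is larger (43.69 vs 41.07 mm).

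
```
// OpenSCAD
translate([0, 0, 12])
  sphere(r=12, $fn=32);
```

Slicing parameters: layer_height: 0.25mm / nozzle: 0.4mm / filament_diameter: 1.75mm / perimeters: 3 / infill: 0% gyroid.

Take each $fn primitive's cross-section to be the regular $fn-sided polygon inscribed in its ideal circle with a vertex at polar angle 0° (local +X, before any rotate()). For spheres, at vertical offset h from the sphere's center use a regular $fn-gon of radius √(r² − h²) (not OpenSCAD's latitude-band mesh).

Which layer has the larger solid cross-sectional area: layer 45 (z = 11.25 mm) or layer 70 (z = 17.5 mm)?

Layer 45 (z = 11.25): the r=12 sphere slices to a regular 32-gon of circumradius 11.977 (√(r²−h²) with h=0.75 from center) (area = (32/2)·11.977²·sin(360°/32) = 447.73 mm²). So its area = 447.73 mm². Layer 70 (z = 17.5): the sphere: section is a regular 32-gon, circumradius = √(r²−h²) = √(12²−5.5²) = 10.665 (area = (32/2)·10.665²·sin(360°/32) = 355.06 mm²). So its area = 355.06 mm². Layer 45 is larger (447.73 vs 355.06 mm²).

layer 45 (z = 11.25 mm)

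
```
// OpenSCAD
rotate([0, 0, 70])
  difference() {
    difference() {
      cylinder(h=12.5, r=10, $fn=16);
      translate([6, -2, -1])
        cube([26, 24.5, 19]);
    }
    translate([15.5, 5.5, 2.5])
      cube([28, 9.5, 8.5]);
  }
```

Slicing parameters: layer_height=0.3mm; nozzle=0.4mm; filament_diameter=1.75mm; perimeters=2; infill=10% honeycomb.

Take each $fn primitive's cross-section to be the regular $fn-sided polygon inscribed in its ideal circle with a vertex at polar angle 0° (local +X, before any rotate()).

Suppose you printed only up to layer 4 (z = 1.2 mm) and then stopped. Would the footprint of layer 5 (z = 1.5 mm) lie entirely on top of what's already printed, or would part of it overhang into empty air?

Compare the two slices. At z = 1.2: the cylinder: section is a regular 16-gon, circumradius r=10 (area = (16/2)·10.000²·sin(360°/16) = 306.15 mm²); the 26×24.5 cube at (6, -2) contributes its full rectangle (area 637.00 mm²); Taking the first minus the rest: starting from the r=10 cylinder (306.15 mm²), the 26×24.5 cube at (6, -2) partially overlaps it — only the 28.83 mm² overlap (of its 637.00 mm²) is removed, clipping the outline — area = 277.32 mm²; the cube at (15.5, 5.5) is absent (z outside [2.5, 11]); After the difference (first − rest): none of the subtracted shapes is present at this height, so that combined region is unchanged — area = 277.32 mm²; (whole slice rotated 70° about Z — lengths, areas and connectivity unchanged). At z = 1.5: the r=10 cylinder contributes a regular 16-gon of circumradius 10 (area = (16/2)·10.000²·sin(360°/16) = 306.15 mm²); the 26×24.5 cube at (6, -2) contributes its full rectangle (area 637.00 mm²); Subtracting the remaining from the first: starting from the r=10 cylinder (306.15 mm²), the 26×24.5 cube at (6, -2) partially overlaps it — only the 28.83 mm² overlap (of its 637.00 mm²) is removed, clipping the outline — area = 277.32 mm²; the cube at (15.5, 5.5) does not reach this height (z outside [2.5, 11]); Taking the first minus the rest: none of the subtracted shapes is present at this height, so that combined region is unchanged — area = 277.32 mm²; (rotated 70° about Z; rotation is an isometry so areas/perimeters/island counts are preserved). Checking containment: the cross-section at z = 1.5 is a subset of the cross-section at z = 1.2.

entirely on top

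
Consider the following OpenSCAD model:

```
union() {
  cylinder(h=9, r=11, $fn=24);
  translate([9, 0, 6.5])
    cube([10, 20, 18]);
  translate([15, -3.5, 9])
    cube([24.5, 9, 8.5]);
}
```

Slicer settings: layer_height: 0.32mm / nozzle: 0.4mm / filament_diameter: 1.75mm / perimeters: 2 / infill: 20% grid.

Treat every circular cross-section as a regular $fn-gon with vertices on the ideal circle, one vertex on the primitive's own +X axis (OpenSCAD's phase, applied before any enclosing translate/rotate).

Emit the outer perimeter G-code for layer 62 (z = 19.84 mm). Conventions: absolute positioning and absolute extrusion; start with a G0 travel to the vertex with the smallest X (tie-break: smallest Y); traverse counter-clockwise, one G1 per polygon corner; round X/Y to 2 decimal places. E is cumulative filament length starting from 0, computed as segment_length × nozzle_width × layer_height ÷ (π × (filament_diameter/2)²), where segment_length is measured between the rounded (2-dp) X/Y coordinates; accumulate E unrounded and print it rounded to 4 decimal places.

At z = 19.84 mm: the cylinder does not reach this height (z outside [0, 9]); the cube at (9, 0) (footprint 10×20) is included at this height; the cube at (15, -3.5) is not intersected at this z (z outside [9, 17.5]); Merging all regions: only the 10×20 cube at (9, 0) is present, so the union is just that shape — 1 connected region. The outline is a single polygon with 4 vertices. Extrusion per mm of travel: 0.4 × 0.32 / (π × 0.875²) = 0.053216. Accumulating E over each segment gives final E = 3.1930.

G0 X9.00 Y0.00 Z19.84
G1 X19.00 Y0.00 E0.5322
G1 X19.00 Y20.00 E1.5965
G1 X9.00 Y20.00 E2.1286
G1 X9.00 Y0.00 E3.1930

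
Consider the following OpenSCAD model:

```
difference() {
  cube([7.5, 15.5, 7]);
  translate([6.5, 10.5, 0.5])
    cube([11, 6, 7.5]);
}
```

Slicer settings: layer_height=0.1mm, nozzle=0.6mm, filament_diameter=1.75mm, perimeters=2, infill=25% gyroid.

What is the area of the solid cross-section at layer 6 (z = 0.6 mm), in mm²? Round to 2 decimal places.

At z = 0.6 mm: the cube is present — its section is the full 7.5×15.5 rectangle (area 116.25 mm²); the 11×6 cube at (6.5, 10.5) contributes its full rectangle (area 66.00 mm²); Subtracting the remaining from the first: starting from the 7.5×15.5 cube (116.25 mm²), the 11×6 cube at (6.5, 10.5) partially overlaps it — only the 5.00 mm² overlap (of its 66.00 mm²) is removed, clipping the outline — area = 111.25 mm². Overall, the cross-section is a single solid region. Net area = 111.25 mm².

111.25 mm²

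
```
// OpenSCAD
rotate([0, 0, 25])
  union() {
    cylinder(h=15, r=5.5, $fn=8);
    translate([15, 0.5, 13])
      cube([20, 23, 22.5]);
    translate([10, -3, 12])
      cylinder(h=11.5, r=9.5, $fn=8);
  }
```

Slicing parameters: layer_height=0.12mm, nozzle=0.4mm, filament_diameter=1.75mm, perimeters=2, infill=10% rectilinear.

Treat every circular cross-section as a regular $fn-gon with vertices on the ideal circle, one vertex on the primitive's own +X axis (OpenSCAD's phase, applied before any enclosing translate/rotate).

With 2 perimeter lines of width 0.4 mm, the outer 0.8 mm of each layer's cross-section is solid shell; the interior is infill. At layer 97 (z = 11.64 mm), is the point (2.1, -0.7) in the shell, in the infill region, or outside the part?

infill

At z = 11.64 mm: the r=5.5 cylinder contributes a regular 8-gon of circumradius 5.5; the cube at (15, 0.5) does not reach this height (z outside [13, 35.5]); the cylinder at (10, -3) is not intersected at this z (z outside [12, 23.5]); Merging all regions: only the r=5.5 cylinder is present, so the union is just that shape — 1 connected region; (rotated 25° about Z; rotation is an isometry so areas/perimeters/island counts are preserved). Overall, the cross-section is a single solid region. Undo the 25° rotation: the query point maps to (1.607, -1.522) in the un-rotated model frame. The nearest boundary edge runs (3.89, -3.89)→(5.50, 0.00); distance from the point to it = 3.01 mm. The point is inside the cross-section and 3.01 mm from the nearest boundary — more than the 0.8 mm shell width (2 × 0.4), so it's in the infill interior.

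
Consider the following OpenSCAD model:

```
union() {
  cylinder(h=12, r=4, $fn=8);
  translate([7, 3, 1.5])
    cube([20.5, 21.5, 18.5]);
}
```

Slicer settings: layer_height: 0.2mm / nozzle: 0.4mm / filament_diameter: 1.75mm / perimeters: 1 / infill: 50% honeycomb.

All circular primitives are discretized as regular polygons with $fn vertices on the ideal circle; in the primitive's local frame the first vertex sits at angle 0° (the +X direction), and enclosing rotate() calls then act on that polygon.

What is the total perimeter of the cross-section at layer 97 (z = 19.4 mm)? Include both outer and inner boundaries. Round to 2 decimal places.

At z = 19.4 mm: the cylinder does not reach this height (z outside [0, 12]); the cube at (7, 3) is present — its section is the full 20.5×21.5 rectangle (perimeter 84.00 mm); Merging all regions: only the 20.5×21.5 cube at (7, 3) is present, so the union is just that shape — boundary = 84.00 mm. Overall, the cross-section is a single solid region. Total boundary length (outer) = 84.00 mm.

84.00 mm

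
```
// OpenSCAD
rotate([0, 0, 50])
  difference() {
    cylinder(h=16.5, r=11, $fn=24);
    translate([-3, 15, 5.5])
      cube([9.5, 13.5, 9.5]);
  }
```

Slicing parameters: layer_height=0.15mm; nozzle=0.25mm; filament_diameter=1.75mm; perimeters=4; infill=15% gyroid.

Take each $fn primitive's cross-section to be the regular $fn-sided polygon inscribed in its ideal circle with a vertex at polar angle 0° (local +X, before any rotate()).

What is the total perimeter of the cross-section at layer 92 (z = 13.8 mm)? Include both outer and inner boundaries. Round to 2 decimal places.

68.92 mm

At z = 13.8 mm: the r=11 cylinder gives a regular 24-gon of circumradius 11 (constant along its height) (perimeter = 2·24·11.000·sin(180°/24) = 68.92 mm); the cube at (-3, 15) (footprint 9.5×13.5) is included at this height (perimeter 46.00 mm); Taking the first minus the rest: starting from the r=11 cylinder, the 9.5×13.5 cube at (-3, 15) misses the remaining region (no effect) — boundary = 68.92 mm; (whole slice rotated 50° about Z — lengths, areas and connectivity unchanged). Overall, the cross-section is a single solid region. Total boundary length (outer) = 68.92 mm.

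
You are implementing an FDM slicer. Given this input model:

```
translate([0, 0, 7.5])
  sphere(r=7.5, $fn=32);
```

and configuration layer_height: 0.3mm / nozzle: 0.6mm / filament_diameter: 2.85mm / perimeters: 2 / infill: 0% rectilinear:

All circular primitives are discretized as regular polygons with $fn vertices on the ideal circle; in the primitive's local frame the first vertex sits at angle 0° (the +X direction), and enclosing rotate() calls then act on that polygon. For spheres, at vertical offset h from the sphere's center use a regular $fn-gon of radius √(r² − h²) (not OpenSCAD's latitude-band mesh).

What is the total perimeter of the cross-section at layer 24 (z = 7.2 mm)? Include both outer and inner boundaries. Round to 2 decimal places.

At z = 7.2 mm: the sphere: section is a regular 32-gon, circumradius = √(r²−h²) = √(7.5²−0.3²) = 7.494 (perimeter = 2·32·7.494·sin(180°/32) = 47.01 mm). Overall, the cross-section is a single solid region. Total boundary length (outer) = 47.01 mm.

47.01 mm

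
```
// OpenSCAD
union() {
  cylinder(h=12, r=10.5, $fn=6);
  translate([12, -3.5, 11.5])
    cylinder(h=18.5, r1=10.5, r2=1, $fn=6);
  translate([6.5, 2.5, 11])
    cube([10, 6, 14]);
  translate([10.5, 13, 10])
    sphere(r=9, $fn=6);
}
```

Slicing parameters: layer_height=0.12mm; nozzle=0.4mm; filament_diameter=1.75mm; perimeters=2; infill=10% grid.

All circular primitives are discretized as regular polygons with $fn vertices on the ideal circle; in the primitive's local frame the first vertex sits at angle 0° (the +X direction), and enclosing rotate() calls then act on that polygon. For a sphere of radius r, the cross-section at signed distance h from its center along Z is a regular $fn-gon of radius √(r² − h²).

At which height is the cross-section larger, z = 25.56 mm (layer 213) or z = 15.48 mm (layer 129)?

Layer 213 (z = 25.56): the cylinder does not reach this height (z outside [0, 12]); the cone at (12, -3.5) contributes a regular 6-gon of circumradius 3.280 (interpolated between r1=10.5 and r2=1 at t=0.760) (area = (6/2)·3.280²·sin(360°/6) = 27.95 mm²); the cube at (6.5, 2.5) is not intersected at this z (z outside [11, 25]); the sphere at (10.5, 13) is absent (|z−center|=15.560 > r=9); Combining (union): only the cone at (12, -3.5) is present, so the union is just that shape — area = 27.95 mm². So its area = 27.95 mm². Layer 129 (z = 15.48): the cylinder is absent (z outside [0, 12]); the cone at (12, -3.5) contributes a regular 6-gon of circumradius 8.456 (interpolated between r1=10.5 and r2=1 at t=0.215) (area = (6/2)·8.456²·sin(360°/6) = 185.78 mm²); the cube at (6.5, 2.5) is present — its section is the full 10×6 rectangle (area 60.00 mm²); the sphere at (10.5, 13): section is a regular 6-gon, circumradius = √(r²−h²) = √(9²−5.48²) = 7.139 (area = (6/2)·7.139²·sin(360°/6) = 132.42 mm²); Merging all regions: the regions partially overlap — summed areas 378.21 mm² minus the doubly-counted overlap 25.39 mm² gives 352.82 mm² — area = 352.82 mm². So its area = 352.82 mm². Layer 129 is larger (352.82 vs 27.95 mm²).

layer 129 (z = 15.48 mm)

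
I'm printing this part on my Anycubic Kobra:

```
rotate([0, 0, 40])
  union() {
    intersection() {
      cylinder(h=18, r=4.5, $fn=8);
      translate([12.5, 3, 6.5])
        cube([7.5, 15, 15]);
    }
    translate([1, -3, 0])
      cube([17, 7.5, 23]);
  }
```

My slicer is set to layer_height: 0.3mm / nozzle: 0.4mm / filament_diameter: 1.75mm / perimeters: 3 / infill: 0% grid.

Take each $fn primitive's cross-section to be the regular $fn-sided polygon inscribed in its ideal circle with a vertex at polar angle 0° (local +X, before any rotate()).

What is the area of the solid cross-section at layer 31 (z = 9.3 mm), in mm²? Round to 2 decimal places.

127.50 mm²

At z = 9.3 mm: the r=4.5 cylinder contributes a regular 8-gon of circumradius 4.5 (area = (8/2)·4.500²·sin(360°/8) = 57.28 mm²); the cube at (12.5, 3) is present — its section is the full 7.5×15 rectangle (area 112.50 mm²); Keeping only the common overlap: the 7.5×15 cube at (12.5, 3) does not overlap the r=4.5 cylinder (empty) — nothing remains; the cube at (1, -3) (footprint 17×7.5) is included at this height (area 127.50 mm²); Merging all regions: only the 17×7.5 cube at (1, -3) is present, so the union is just that shape — area = 127.50 mm²; (whole slice rotated 40° about Z — lengths, areas and connectivity unchanged). Overall, the cross-section is a single solid region. Net area = 127.50 mm².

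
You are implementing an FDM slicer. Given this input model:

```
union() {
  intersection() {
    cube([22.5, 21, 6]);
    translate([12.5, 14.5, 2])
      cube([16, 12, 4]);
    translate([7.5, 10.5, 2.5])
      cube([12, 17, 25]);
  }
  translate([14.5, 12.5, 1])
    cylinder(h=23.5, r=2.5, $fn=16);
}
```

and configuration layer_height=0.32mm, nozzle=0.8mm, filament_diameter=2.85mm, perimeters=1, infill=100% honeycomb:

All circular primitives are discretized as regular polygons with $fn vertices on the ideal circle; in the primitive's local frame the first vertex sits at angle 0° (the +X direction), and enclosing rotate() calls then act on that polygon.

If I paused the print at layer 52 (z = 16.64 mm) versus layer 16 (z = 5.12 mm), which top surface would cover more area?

layer 16 (z = 5.12 mm)

Layer 52 (z = 16.64): the cube is not intersected at this z (z outside [0, 6]); the cube at (12.5, 14.5) is not intersected at this z (z outside [2, 6]); the 12×17 cube at (7.5, 10.5) contributes its full rectangle (area 204.00 mm²); Keeping only the common overlap: at least one operand is absent at this height, so nothing remains; the r=2.5 cylinder at (14.5, 12.5) gives a regular 16-gon of circumradius 2.5 (constant along its height) (area = (16/2)·2.500²·sin(360°/16) = 19.13 mm²); Combining (union): only the r=2.5 cylinder at (14.5, 12.5) is present, so the union is just that shape — area = 19.13 mm². So its area = 19.13 mm². Layer 16 (z = 5.12): the 22.5×21 cube contributes its full rectangle (area 472.50 mm²); the 16×12 cube at (12.5, 14.5) contributes its full rectangle (area 192.00 mm²); the 12×17 cube at (7.5, 10.5) contributes its full rectangle (area 204.00 mm²); After intersecting: the 16×12 cube at (12.5, 14.5) partially overlaps the 22.5×21 cube; clipping to the common part keeps 65.00 mm²; the 12×17 cube at (7.5, 10.5) partially overlaps the running intersection; clipping to the common part keeps 45.50 mm² — area = 45.50 mm²; the cylinder at (14.5, 12.5): section is a regular 16-gon, circumradius r=2.5 (area = (16/2)·2.500²·sin(360°/16) = 19.13 mm²); Taking the union: the regions partially overlap — summed areas 64.63 mm² minus the doubly-counted overlap 0.92 mm² gives 63.72 mm² — area = 63.72 mm². So its area = 63.72 mm². Layer 16 is larger (63.72 vs 19.13 mm²).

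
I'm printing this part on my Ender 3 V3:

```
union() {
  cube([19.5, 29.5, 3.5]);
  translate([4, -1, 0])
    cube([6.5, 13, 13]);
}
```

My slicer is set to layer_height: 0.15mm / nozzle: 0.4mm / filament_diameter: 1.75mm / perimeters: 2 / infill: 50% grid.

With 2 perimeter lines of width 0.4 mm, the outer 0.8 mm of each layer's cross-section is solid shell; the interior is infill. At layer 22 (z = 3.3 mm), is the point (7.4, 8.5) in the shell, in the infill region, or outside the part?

At z = 3.3 mm: the cube (footprint 19.5×29.5) is included at this height; the cube at (4, -1) (footprint 6.5×13) is included at this height; Merging all regions: the regions partially overlap (shared area 78.00 mm²), so overlapping operands fuse into one piece — 1 connected region. Overall, the cross-section is a single solid region. The nearest boundary edge runs (0.00, 0.00)→(0.00, 29.50); distance from the point to it = 7.40 mm. The point is inside the cross-section and 7.40 mm from the nearest boundary — more than the 0.8 mm shell width (2 × 0.4), so it's in the infill interior.

infill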